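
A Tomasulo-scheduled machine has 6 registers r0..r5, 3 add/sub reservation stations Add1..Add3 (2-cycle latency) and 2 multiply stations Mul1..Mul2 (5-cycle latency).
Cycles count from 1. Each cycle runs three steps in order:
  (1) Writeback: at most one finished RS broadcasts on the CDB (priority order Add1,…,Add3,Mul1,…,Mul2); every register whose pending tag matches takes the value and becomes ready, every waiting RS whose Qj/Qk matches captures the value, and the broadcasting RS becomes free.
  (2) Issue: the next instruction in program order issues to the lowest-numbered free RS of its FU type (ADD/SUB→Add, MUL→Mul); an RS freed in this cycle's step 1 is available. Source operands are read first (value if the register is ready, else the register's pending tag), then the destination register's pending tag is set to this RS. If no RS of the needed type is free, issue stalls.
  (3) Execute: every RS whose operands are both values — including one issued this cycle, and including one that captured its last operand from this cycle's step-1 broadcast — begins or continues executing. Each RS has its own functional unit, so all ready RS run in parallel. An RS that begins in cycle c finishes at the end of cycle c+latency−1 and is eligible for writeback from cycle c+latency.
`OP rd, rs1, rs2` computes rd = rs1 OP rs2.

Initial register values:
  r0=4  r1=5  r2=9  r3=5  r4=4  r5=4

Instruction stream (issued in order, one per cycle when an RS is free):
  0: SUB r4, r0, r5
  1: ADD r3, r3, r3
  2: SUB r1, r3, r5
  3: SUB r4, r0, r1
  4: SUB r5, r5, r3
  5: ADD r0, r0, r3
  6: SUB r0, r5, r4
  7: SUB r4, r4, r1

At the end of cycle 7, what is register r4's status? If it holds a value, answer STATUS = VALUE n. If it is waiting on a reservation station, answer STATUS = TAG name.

c1: issue SUB r4<-Add1 | r0:4,r1:5,r2:9,r3:5,r4:Add1,r5:4
c2: issue ADD r3<-Add2 | r0:4,r1:5,r2:9,r3:Add2,r4:Add1,r5:4
c3: CDB Add1=0; issue SUB r1<-Add1 | r0:4,r1:Add1,r2:9,r3:Add2,r4:0,r5:4
c4: CDB Add2=10; issue SUB r4<-Add2 | r0:4,r1:Add1,r2:9,r3:10,r4:Add2,r5:4
c5: issue SUB r5<-Add3 | r0:4,r1:Add1,r2:9,r3:10,r4:Add2,r5:Add3
c6: CDB Add1=6; issue ADD r0<-Add1 | r0:Add1,r1:6,r2:9,r3:10,r4:Add2,r5:Add3
c7: CDB Add3=-6; issue SUB r0<-Add3 | r0:Add3,r1:6,r2:9,r3:10,r4:Add2,r5:-6

STATUS = TAG Add2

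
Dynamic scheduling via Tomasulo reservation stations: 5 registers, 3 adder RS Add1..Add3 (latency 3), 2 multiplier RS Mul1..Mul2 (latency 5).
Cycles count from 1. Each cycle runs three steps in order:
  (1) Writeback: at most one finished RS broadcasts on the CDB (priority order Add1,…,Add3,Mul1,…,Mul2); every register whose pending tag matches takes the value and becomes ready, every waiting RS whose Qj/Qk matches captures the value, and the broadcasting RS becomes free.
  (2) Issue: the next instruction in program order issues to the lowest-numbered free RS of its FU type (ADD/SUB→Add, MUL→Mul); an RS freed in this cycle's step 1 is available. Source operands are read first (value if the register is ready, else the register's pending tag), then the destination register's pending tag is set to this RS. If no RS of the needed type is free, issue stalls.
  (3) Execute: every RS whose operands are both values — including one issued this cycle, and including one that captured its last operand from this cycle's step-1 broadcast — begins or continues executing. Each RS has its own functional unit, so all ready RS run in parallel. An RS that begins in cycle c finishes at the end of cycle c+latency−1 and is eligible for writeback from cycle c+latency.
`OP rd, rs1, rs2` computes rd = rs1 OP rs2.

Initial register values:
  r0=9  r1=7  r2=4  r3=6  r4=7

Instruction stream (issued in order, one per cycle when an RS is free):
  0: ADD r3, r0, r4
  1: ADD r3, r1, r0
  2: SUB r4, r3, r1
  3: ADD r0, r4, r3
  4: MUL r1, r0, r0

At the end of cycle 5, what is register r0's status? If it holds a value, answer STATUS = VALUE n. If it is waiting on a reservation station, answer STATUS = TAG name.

STATUS = TAG Add1

cycle 1: issue ADD r3<-Add1 // r0:9,r1:7,r2:4,r3:Add1,r4:7
cycle 2: issue ADD r3<-Add2 // r0:9,r1:7,r2:4,r3:Add2,r4:7
cycle 3: issue SUB r4<-Add3 // r0:9,r1:7,r2:4,r3:Add2,r4:Add3
cycle 4: CDB Add1=16; issue ADD r0<-Add1 // r0:Add1,r1:7,r2:4,r3:Add2,r4:Add3
cycle 5: CDB Add2=16; issue MUL r1<-Mul1 // r0:Add1,r1:Mul1,r2:4,r3:16,r4:Add3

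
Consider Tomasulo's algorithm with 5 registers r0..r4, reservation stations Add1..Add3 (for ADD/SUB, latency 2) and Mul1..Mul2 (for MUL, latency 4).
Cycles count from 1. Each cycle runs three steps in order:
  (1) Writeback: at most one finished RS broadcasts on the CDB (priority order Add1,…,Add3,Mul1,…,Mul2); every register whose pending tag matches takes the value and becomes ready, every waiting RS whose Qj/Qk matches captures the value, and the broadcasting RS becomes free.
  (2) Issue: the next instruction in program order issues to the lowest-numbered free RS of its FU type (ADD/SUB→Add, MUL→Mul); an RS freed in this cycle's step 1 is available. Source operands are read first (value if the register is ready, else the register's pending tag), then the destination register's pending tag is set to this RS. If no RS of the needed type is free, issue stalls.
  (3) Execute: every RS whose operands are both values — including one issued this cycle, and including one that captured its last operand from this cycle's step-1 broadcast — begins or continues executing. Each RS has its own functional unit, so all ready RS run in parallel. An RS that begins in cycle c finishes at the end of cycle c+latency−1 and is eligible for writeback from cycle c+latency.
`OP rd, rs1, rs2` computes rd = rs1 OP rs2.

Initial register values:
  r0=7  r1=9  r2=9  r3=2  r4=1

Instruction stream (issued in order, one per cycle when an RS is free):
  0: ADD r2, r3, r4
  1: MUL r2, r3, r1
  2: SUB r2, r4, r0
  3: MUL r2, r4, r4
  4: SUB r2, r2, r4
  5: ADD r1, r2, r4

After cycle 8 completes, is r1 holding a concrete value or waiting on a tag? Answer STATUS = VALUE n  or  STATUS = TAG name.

c1: issue ADD r2<-Add1 | r0:7,r1:9,r2:Add1,r3:2,r4:1
c2: issue MUL r2<-Mul1 | r0:7,r1:9,r2:Mul1,r3:2,r4:1
c3: CDB Add1=3; issue SUB r2<-Add1 | r0:7,r1:9,r2:Add1,r3:2,r4:1
c4: issue MUL r2<-Mul2 | r0:7,r1:9,r2:Mul2,r3:2,r4:1
c5: CDB Add1=-6; issue SUB r2<-Add1 | r0:7,r1:9,r2:Add1,r3:2,r4:1
c6: CDB Mul1=18; issue ADD r1<-Add2 | r0:7,r1:Add2,r2:Add1,r3:2,r4:1
c7: - | r0:7,r1:Add2,r2:Add1,r3:2,r4:1
c8: CDB Mul2=1 | r0:7,r1:Add2,r2:Add1,r3:2,r4:1

STATUS = TAG Add2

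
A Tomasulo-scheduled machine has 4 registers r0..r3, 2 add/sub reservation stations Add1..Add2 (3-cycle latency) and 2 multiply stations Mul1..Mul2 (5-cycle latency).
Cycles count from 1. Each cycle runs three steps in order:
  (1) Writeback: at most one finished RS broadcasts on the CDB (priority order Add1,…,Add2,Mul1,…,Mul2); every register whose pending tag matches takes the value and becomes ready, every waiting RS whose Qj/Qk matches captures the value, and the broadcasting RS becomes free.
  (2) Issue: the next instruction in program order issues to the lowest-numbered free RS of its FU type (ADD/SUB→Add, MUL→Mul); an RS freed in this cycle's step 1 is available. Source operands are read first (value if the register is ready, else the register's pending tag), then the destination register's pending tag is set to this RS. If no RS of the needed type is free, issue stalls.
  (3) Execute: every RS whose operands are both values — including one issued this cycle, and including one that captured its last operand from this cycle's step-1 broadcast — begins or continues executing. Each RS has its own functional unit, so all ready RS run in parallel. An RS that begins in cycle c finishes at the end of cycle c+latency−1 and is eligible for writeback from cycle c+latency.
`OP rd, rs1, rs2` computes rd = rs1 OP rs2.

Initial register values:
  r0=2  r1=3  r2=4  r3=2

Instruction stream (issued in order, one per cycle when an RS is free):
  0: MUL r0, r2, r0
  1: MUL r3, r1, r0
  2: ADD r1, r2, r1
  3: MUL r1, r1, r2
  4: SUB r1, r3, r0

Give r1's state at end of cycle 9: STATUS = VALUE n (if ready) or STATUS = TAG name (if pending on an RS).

  c1: issue MUL r0<-Mul1  regs: r0:Mul1,r1:3,r2:4,r3:2
  c2: issue MUL r3<-Mul2  regs: r0:Mul1,r1:3,r2:4,r3:Mul2
  c3: issue ADD r1<-Add1  regs: r0:Mul1,r1:Add1,r2:4,r3:Mul2
  c4: stall  regs: r0:Mul1,r1:Add1,r2:4,r3:Mul2
  c5: stall  regs: r0:Mul1,r1:Add1,r2:4,r3:Mul2
  c6: CDB Add1=7; stall  regs: r0:Mul1,r1:7,r2:4,r3:Mul2
  c7: CDB Mul1=8; issue MUL r1<-Mul1  regs: r0:8,r1:Mul1,r2:4,r3:Mul2
  c8: issue SUB r1<-Add1  regs: r0:8,r1:Add1,r2:4,r3:Mul2
  c9: -  regs: r0:8,r1:Add1,r2:4,r3:Mul2

STATUS = TAG Add1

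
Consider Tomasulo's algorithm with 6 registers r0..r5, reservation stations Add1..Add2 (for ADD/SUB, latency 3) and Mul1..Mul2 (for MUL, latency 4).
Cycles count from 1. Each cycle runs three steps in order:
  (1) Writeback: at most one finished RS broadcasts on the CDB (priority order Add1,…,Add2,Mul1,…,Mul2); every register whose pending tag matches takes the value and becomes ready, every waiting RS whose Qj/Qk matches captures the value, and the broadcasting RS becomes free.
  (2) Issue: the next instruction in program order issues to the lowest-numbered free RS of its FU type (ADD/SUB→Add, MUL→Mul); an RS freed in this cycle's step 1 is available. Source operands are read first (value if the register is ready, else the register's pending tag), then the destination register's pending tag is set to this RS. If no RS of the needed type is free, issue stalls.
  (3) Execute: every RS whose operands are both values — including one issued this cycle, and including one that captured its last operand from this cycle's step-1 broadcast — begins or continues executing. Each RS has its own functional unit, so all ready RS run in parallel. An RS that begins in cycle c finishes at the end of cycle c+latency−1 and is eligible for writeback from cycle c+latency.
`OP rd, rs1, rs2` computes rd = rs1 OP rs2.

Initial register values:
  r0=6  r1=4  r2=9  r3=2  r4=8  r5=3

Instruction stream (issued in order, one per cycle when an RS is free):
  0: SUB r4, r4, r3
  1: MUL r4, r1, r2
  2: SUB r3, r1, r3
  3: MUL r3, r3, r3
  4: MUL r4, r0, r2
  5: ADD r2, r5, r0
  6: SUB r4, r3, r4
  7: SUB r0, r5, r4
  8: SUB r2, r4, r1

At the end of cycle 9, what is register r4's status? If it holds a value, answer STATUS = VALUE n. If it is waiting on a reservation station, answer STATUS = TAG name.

cycle 1: issue SUB r4<-Add1 // r0:6,r1:4,r2:9,r3:2,r4:Add1,r5:3
cycle 2: issue MUL r4<-Mul1 // r0:6,r1:4,r2:9,r3:2,r4:Mul1,r5:3
cycle 3: issue SUB r3<-Add2 // r0:6,r1:4,r2:9,r3:Add2,r4:Mul1,r5:3
cycle 4: CDB Add1=6; issue MUL r3<-Mul2 // r0:6,r1:4,r2:9,r3:Mul2,r4:Mul1,r5:3
cycle 5: stall // r0:6,r1:4,r2:9,r3:Mul2,r4:Mul1,r5:3
cycle 6: CDB Add2=2; stall // r0:6,r1:4,r2:9,r3:Mul2,r4:Mul1,r5:3
cycle 7: CDB Mul1=36; issue MUL r4<-Mul1 // r0:6,r1:4,r2:9,r3:Mul2,r4:Mul1,r5:3
cycle 8: issue ADD r2<-Add1 // r0:6,r1:4,r2:Add1,r3:Mul2,r4:Mul1,r5:3
cycle 9: issue SUB r4<-Add2 // r0:6,r1:4,r2:Add1,r3:Mul2,r4:Add2,r5:3

STATUS = TAG Add2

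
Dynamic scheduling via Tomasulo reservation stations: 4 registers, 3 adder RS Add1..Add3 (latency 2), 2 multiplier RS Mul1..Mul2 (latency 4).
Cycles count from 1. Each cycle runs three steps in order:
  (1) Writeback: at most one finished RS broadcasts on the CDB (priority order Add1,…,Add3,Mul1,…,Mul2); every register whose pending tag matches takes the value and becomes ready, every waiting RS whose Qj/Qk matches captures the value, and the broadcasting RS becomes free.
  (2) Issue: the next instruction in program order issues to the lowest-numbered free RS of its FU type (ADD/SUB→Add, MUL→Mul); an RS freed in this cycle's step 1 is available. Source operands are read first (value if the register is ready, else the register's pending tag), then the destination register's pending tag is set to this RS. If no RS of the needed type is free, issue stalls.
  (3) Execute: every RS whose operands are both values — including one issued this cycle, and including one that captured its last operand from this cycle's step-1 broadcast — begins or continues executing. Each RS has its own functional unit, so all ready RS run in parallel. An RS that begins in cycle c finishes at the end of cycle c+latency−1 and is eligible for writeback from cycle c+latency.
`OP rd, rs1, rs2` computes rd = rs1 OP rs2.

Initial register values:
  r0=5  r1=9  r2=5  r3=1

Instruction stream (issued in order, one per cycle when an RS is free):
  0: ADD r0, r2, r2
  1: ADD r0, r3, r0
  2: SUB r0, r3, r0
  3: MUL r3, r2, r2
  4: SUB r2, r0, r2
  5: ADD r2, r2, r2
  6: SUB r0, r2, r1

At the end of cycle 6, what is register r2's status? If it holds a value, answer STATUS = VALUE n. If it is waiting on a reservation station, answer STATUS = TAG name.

cycle 1: issue ADD r0<-Add1 // r0:Add1,r1:9,r2:5,r3:1
cycle 2: issue ADD r0<-Add2 // r0:Add2,r1:9,r2:5,r3:1
cycle 3: CDB Add1=10; issue SUB r0<-Add1 // r0:Add1,r1:9,r2:5,r3:1
cycle 4: issue MUL r3<-Mul1 // r0:Add1,r1:9,r2:5,r3:Mul1
cycle 5: CDB Add2=11; issue SUB r2<-Add2 // r0:Add1,r1:9,r2:Add2,r3:Mul1
cycle 6: issue ADD r2<-Add3 // r0:Add1,r1:9,r2:Add3,r3:Mul1

STATUS = TAG Add3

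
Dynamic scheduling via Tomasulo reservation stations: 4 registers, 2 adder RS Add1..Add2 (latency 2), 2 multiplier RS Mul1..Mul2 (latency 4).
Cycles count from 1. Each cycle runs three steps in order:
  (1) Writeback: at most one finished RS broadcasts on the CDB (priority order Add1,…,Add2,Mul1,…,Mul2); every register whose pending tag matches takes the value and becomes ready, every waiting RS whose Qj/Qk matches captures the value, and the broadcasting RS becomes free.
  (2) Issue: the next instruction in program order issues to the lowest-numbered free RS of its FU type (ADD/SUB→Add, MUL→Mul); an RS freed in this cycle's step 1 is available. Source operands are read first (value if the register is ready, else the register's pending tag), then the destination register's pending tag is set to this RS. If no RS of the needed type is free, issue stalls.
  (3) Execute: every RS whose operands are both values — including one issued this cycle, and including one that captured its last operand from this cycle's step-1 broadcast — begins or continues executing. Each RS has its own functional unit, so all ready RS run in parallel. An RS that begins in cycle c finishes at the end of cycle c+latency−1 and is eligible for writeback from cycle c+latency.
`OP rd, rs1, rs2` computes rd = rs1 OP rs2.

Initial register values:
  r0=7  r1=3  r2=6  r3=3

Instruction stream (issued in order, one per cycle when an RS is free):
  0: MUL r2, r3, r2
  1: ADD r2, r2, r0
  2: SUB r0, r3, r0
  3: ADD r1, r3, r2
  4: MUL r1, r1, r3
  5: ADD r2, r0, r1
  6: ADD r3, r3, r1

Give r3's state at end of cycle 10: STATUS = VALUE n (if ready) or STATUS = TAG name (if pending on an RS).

STATUS = TAG Add2

c1: issue MUL r2<-Mul1 | r0:7,r1:3,r2:Mul1,r3:3
c2: issue ADD r2<-Add1 | r0:7,r1:3,r2:Add1,r3:3
c3: issue SUB r0<-Add2 | r0:Add2,r1:3,r2:Add1,r3:3
c4: stall | r0:Add2,r1:3,r2:Add1,r3:3
c5: CDB Add2=-4; issue ADD r1<-Add2 | r0:-4,r1:Add2,r2:Add1,r3:3
c6: CDB Mul1=18; issue MUL r1<-Mul1 | r0:-4,r1:Mul1,r2:Add1,r3:3
c7: stall | r0:-4,r1:Mul1,r2:Add1,r3:3
c8: CDB Add1=25; issue ADD r2<-Add1 | r0:-4,r1:Mul1,r2:Add1,r3:3
c9: stall | r0:-4,r1:Mul1,r2:Add1,r3:3
c10: CDB Add2=28; issue ADD r3<-Add2 | r0:-4,r1:Mul1,r2:Add1,r3:Add2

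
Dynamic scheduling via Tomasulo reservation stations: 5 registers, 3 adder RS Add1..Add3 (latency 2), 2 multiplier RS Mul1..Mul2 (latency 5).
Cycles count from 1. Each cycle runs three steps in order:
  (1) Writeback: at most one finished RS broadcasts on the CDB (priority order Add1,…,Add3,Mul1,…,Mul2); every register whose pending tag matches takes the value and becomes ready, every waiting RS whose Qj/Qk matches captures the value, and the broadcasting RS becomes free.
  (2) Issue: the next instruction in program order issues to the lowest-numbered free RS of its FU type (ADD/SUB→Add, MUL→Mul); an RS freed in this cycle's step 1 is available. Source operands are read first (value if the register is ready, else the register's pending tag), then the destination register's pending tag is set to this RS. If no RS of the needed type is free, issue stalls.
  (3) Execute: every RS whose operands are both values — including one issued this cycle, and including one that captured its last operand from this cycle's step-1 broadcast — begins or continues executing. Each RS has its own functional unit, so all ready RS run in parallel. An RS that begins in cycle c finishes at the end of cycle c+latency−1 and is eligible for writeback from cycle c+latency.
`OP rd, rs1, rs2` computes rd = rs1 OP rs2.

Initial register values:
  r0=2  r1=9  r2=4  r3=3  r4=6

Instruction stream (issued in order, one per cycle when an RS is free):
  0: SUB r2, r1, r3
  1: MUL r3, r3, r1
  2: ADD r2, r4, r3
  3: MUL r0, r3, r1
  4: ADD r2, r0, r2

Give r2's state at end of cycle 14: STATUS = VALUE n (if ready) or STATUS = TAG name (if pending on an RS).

STATUS = VALUE 276

cycle 1: issue SUB r2<-Add1 // r0:2,r1:9,r2:Add1,r3:3,r4:6
cycle 2: issue MUL r3<-Mul1 // r0:2,r1:9,r2:Add1,r3:Mul1,r4:6
cycle 3: CDB Add1=6; issue ADD r2<-Add1 // r0:2,r1:9,r2:Add1,r3:Mul1,r4:6
cycle 4: issue MUL r0<-Mul2 // r0:Mul2,r1:9,r2:Add1,r3:Mul1,r4:6
cycle 5: issue ADD r2<-Add2 // r0:Mul2,r1:9,r2:Add2,r3:Mul1,r4:6
cycle 6: - // r0:Mul2,r1:9,r2:Add2,r3:Mul1,r4:6
cycle 7: CDB Mul1=27 // r0:Mul2,r1:9,r2:Add2,r3:27,r4:6
cycle 8: - // r0:Mul2,r1:9,r2:Add2,r3:27,r4:6
cycle 9: CDB Add1=33 // r0:Mul2,r1:9,r2:Add2,r3:27,r4:6
cycle 10: - // r0:Mul2,r1:9,r2:Add2,r3:27,r4:6
cycle 11: - // r0:Mul2,r1:9,r2:Add2,r3:27,r4:6
cycle 12: CDB Mul2=243 // r0:243,r1:9,r2:Add2,r3:27,r4:6
cycle 13: - // r0:243,r1:9,r2:Add2,r3:27,r4:6
cycle 14: CDB Add2=276 // r0:243,r1:9,r2:276,r3:27,r4:6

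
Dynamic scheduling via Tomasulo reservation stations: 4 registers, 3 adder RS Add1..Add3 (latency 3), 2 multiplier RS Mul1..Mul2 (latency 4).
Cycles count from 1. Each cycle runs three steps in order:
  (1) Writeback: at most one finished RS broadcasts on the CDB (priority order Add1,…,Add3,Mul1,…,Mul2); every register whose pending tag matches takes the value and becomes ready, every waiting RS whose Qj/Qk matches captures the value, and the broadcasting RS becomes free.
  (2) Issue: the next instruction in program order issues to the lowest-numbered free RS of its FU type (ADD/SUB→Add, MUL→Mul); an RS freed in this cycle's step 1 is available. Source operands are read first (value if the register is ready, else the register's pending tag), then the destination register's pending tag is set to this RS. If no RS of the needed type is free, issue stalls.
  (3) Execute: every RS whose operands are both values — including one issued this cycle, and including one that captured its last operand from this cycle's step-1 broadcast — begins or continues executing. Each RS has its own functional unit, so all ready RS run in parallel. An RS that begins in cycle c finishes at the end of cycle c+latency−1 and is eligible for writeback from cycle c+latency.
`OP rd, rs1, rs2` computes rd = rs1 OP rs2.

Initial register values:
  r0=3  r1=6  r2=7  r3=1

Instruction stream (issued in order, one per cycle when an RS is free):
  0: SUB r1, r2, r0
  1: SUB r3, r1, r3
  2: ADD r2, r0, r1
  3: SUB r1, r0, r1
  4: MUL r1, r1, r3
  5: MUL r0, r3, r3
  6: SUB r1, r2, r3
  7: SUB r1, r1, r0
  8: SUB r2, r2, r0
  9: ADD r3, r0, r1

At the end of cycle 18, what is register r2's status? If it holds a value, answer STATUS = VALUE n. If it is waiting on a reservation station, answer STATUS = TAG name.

cycle 1: issue SUB r1<-Add1 // r0:3,r1:Add1,r2:7,r3:1
cycle 2: issue SUB r3<-Add2 // r0:3,r1:Add1,r2:7,r3:Add2
cycle 3: issue ADD r2<-Add3 // r0:3,r1:Add1,r2:Add3,r3:Add2
cycle 4: CDB Add1=4; issue SUB r1<-Add1 // r0:3,r1:Add1,r2:Add3,r3:Add2
cycle 5: issue MUL r1<-Mul1 // r0:3,r1:Mul1,r2:Add3,r3:Add2
cycle 6: issue MUL r0<-Mul2 // r0:Mul2,r1:Mul1,r2:Add3,r3:Add2
cycle 7: CDB Add1=-1; issue SUB r1<-Add1 // r0:Mul2,r1:Add1,r2:Add3,r3:Add2
cycle 8: CDB Add2=3; issue SUB r1<-Add2 // r0:Mul2,r1:Add2,r2:Add3,r3:3
cycle 9: CDB Add3=7; issue SUB r2<-Add3 // r0:Mul2,r1:Add2,r2:Add3,r3:3
cycle 10: stall // r0:Mul2,r1:Add2,r2:Add3,r3:3
cycle 11: stall // r0:Mul2,r1:Add2,r2:Add3,r3:3
cycle 12: CDB Add1=4; issue ADD r3<-Add1 // r0:Mul2,r1:Add2,r2:Add3,r3:Add1
cycle 13: CDB Mul1=-3 // r0:Mul2,r1:Add2,r2:Add3,r3:Add1
cycle 14: CDB Mul2=9 // r0:9,r1:Add2,r2:Add3,r3:Add1
cycle 15: - // r0:9,r1:Add2,r2:Add3,r3:Add1
cycle 16: - // r0:9,r1:Add2,r2:Add3,r3:Add1
cycle 17: CDB Add2=-5 // r0:9,r1:-5,r2:Add3,r3:Add1
cycle 18: CDB Add3=-2 // r0:9,r1:-5,r2:-2,r3:Add1

STATUS = VALUE -2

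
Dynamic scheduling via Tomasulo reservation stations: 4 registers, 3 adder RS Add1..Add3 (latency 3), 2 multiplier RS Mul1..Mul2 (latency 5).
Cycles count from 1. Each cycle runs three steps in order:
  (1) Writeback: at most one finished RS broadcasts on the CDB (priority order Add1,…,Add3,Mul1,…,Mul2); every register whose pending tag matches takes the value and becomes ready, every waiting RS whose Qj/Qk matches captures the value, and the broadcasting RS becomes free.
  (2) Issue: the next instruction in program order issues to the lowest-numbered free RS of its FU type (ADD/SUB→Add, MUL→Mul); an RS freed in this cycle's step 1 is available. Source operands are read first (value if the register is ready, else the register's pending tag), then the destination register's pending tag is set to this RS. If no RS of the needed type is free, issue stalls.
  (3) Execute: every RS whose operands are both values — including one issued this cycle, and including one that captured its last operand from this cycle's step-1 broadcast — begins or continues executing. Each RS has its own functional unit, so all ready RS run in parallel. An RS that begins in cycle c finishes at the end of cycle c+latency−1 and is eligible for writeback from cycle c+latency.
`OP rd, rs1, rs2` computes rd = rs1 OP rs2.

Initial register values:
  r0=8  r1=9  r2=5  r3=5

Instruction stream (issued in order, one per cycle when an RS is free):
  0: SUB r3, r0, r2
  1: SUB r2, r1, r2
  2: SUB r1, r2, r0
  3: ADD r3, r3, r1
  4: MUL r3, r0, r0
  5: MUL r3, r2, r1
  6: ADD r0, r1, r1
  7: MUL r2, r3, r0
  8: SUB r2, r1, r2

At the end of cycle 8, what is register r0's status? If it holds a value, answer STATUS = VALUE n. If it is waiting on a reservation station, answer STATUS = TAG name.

cycle 1: issue SUB r3<-Add1 // r0:8,r1:9,r2:5,r3:Add1
cycle 2: issue SUB r2<-Add2 // r0:8,r1:9,r2:Add2,r3:Add1
cycle 3: issue SUB r1<-Add3 // r0:8,r1:Add3,r2:Add2,r3:Add1
cycle 4: CDB Add1=3; issue ADD r3<-Add1 // r0:8,r1:Add3,r2:Add2,r3:Add1
cycle 5: CDB Add2=4; issue MUL r3<-Mul1 // r0:8,r1:Add3,r2:4,r3:Mul1
cycle 6: issue MUL r3<-Mul2 // r0:8,r1:Add3,r2:4,r3:Mul2
cycle 7: issue ADD r0<-Add2 // r0:Add2,r1:Add3,r2:4,r3:Mul2
cycle 8: CDB Add3=-4; stall // r0:Add2,r1:-4,r2:4,r3:Mul2

STATUS = TAG Add2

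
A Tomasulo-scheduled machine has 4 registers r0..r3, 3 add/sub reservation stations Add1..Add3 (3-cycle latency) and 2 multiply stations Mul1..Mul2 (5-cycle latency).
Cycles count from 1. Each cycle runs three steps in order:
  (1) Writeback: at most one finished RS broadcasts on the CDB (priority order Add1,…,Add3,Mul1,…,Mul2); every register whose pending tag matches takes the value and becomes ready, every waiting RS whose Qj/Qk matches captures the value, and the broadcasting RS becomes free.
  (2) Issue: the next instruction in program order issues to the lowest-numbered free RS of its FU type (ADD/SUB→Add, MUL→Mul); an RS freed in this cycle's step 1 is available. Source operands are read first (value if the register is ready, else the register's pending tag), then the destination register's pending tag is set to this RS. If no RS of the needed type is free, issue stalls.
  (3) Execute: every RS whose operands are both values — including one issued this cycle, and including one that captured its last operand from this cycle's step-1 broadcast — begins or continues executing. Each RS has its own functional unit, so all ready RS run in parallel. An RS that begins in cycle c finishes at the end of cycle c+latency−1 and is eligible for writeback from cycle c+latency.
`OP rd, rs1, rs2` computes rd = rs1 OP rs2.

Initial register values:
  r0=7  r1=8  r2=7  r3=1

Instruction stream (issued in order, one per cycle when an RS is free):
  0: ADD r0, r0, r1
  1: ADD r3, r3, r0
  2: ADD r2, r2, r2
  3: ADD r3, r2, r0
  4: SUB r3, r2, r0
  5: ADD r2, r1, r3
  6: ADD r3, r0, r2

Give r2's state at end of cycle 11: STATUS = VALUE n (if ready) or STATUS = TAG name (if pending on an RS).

  c1: issue ADD r0<-Add1  regs: r0:Add1,r1:8,r2:7,r3:1
  c2: issue ADD r3<-Add2  regs: r0:Add1,r1:8,r2:7,r3:Add2
  c3: issue ADD r2<-Add3  regs: r0:Add1,r1:8,r2:Add3,r3:Add2
  c4: CDB Add1=15; issue ADD r3<-Add1  regs: r0:15,r1:8,r2:Add3,r3:Add1
  c5: stall  regs: r0:15,r1:8,r2:Add3,r3:Add1
  c6: CDB Add3=14; issue SUB r3<-Add3  regs: r0:15,r1:8,r2:14,r3:Add3
  c7: CDB Add2=16; issue ADD r2<-Add2  regs: r0:15,r1:8,r2:Add2,r3:Add3
  c8: stall  regs: r0:15,r1:8,r2:Add2,r3:Add3
  c9: CDB Add1=29; issue ADD r3<-Add1  regs: r0:15,r1:8,r2:Add2,r3:Add1
  c10: CDB Add3=-1  regs: r0:15,r1:8,r2:Add2,r3:Add1
  c11: -  regs: r0:15,r1:8,r2:Add2,r3:Add1

STATUS = TAG Add2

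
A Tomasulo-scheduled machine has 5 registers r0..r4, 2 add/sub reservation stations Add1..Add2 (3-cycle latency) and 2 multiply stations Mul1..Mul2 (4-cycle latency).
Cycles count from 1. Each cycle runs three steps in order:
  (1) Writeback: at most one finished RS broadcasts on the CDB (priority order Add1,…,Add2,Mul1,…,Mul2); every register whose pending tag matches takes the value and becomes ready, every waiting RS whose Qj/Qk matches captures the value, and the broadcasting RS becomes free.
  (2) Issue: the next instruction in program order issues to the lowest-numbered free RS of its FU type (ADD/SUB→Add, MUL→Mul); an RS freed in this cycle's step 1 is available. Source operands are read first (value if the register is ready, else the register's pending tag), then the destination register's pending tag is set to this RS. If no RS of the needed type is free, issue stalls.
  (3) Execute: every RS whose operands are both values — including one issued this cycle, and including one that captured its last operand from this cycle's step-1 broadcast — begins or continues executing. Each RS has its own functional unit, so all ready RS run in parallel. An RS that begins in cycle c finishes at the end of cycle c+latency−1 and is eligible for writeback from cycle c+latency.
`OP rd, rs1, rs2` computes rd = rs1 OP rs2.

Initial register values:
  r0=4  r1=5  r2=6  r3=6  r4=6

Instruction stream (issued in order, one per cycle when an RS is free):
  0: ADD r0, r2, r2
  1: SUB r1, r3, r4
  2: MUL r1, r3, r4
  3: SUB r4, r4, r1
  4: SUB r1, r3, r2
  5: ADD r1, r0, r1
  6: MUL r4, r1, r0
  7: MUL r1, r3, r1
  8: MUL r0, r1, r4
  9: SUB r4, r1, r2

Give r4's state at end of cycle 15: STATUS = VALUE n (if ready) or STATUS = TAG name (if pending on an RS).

STATUS = VALUE 144

c1: issue ADD r0<-Add1 | r0:Add1,r1:5,r2:6,r3:6,r4:6
c2: issue SUB r1<-Add2 | r0:Add1,r1:Add2,r2:6,r3:6,r4:6
c3: issue MUL r1<-Mul1 | r0:Add1,r1:Mul1,r2:6,r3:6,r4:6
c4: CDB Add1=12; issue SUB r4<-Add1 | r0:12,r1:Mul1,r2:6,r3:6,r4:Add1
c5: CDB Add2=0; issue SUB r1<-Add2 | r0:12,r1:Add2,r2:6,r3:6,r4:Add1
c6: stall | r0:12,r1:Add2,r2:6,r3:6,r4:Add1
c7: CDB Mul1=36; stall | r0:12,r1:Add2,r2:6,r3:6,r4:Add1
c8: CDB Add2=0; issue ADD r1<-Add2 | r0:12,r1:Add2,r2:6,r3:6,r4:Add1
c9: issue MUL r4<-Mul1 | r0:12,r1:Add2,r2:6,r3:6,r4:Mul1
c10: CDB Add1=-30; issue MUL r1<-Mul2 | r0:12,r1:Mul2,r2:6,r3:6,r4:Mul1
c11: CDB Add2=12; stall | r0:12,r1:Mul2,r2:6,r3:6,r4:Mul1
c12: stall | r0:12,r1:Mul2,r2:6,r3:6,r4:Mul1
c13: stall | r0:12,r1:Mul2,r2:6,r3:6,r4:Mul1
c14: stall | r0:12,r1:Mul2,r2:6,r3:6,r4:Mul1
c15: CDB Mul1=144; issue MUL r0<-Mul1 | r0:Mul1,r1:Mul2,r2:6,r3:6,r4:144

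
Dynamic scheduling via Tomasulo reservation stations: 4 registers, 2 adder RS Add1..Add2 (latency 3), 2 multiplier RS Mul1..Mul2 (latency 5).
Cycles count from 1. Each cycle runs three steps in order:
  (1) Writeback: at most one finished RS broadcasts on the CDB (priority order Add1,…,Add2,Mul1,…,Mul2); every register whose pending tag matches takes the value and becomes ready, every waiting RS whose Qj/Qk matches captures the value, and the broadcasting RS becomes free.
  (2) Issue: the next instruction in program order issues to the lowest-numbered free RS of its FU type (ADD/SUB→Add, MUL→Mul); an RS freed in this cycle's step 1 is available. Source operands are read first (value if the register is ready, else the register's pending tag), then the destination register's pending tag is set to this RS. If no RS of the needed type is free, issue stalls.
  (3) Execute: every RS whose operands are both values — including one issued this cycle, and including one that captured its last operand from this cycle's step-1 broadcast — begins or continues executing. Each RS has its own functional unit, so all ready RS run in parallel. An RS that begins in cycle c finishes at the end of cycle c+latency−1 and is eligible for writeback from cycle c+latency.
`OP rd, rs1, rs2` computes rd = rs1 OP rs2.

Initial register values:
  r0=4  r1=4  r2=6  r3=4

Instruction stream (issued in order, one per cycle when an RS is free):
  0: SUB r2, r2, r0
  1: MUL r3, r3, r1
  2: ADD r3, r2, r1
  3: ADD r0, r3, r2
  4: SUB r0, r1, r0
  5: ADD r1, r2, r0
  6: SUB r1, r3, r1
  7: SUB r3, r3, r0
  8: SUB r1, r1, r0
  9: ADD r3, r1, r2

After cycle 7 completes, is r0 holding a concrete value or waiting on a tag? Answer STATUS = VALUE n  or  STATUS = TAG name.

c1: issue SUB r2<-Add1 | r0:4,r1:4,r2:Add1,r3:4
c2: issue MUL r3<-Mul1 | r0:4,r1:4,r2:Add1,r3:Mul1
c3: issue ADD r3<-Add2 | r0:4,r1:4,r2:Add1,r3:Add2
c4: CDB Add1=2; issue ADD r0<-Add1 | r0:Add1,r1:4,r2:2,r3:Add2
c5: stall | r0:Add1,r1:4,r2:2,r3:Add2
c6: stall | r0:Add1,r1:4,r2:2,r3:Add2
c7: CDB Add2=6; issue SUB r0<-Add2 | r0:Add2,r1:4,r2:2,r3:6

STATUS = TAG Add2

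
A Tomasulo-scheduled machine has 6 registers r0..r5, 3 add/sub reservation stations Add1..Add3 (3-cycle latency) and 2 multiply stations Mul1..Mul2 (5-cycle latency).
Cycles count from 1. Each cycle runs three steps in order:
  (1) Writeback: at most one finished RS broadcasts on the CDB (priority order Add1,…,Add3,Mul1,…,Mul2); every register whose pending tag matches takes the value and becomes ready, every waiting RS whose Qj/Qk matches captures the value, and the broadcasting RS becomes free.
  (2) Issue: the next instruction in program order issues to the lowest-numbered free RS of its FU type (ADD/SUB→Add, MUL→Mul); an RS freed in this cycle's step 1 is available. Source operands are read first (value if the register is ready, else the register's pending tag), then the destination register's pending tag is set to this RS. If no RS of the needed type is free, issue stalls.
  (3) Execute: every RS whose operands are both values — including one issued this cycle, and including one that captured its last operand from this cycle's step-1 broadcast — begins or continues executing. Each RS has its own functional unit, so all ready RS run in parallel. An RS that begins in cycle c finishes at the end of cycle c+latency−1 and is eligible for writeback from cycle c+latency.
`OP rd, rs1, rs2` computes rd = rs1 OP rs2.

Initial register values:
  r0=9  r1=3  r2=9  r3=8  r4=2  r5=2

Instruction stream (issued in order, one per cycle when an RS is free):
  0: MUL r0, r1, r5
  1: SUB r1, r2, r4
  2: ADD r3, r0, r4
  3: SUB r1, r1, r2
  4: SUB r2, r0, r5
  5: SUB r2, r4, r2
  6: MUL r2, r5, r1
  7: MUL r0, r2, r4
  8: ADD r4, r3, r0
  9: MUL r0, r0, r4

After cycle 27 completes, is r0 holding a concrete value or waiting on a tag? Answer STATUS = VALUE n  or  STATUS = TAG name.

c1: issue MUL r0<-Mul1 | r0:Mul1,r1:3,r2:9,r3:8,r4:2,r5:2
c2: issue SUB r1<-Add1 | r0:Mul1,r1:Add1,r2:9,r3:8,r4:2,r5:2
c3: issue ADD r3<-Add2 | r0:Mul1,r1:Add1,r2:9,r3:Add2,r4:2,r5:2
c4: issue SUB r1<-Add3 | r0:Mul1,r1:Add3,r2:9,r3:Add2,r4:2,r5:2
c5: CDB Add1=7; issue SUB r2<-Add1 | r0:Mul1,r1:Add3,r2:Add1,r3:Add2,r4:2,r5:2
c6: CDB Mul1=6; stall | r0:6,r1:Add3,r2:Add1,r3:Add2,r4:2,r5:2
c7: stall | r0:6,r1:Add3,r2:Add1,r3:Add2,r4:2,r5:2
c8: CDB Add3=-2; issue SUB r2<-Add3 | r0:6,r1:-2,r2:Add3,r3:Add2,r4:2,r5:2
c9: CDB Add1=4; issue MUL r2<-Mul1 | r0:6,r1:-2,r2:Mul1,r3:Add2,r4:2,r5:2
c10: CDB Add2=8; issue MUL r0<-Mul2 | r0:Mul2,r1:-2,r2:Mul1,r3:8,r4:2,r5:2
c11: issue ADD r4<-Add1 | r0:Mul2,r1:-2,r2:Mul1,r3:8,r4:Add1,r5:2
c12: CDB Add3=-2; stall | r0:Mul2,r1:-2,r2:Mul1,r3:8,r4:Add1,r5:2
c13: stall | r0:Mul2,r1:-2,r2:Mul1,r3:8,r4:Add1,r5:2
c14: CDB Mul1=-4; issue MUL r0<-Mul1 | r0:Mul1,r1:-2,r2:-4,r3:8,r4:Add1,r5:2
c15: - | r0:Mul1,r1:-2,r2:-4,r3:8,r4:Add1,r5:2
c16: - | r0:Mul1,r1:-2,r2:-4,r3:8,r4:Add1,r5:2
c17: - | r0:Mul1,r1:-2,r2:-4,r3:8,r4:Add1,r5:2
c18: - | r0:Mul1,r1:-2,r2:-4,r3:8,r4:Add1,r5:2
c19: CDB Mul2=-8 | r0:Mul1,r1:-2,r2:-4,r3:8,r4:Add1,r5:2
c20: - | r0:Mul1,r1:-2,r2:-4,r3:8,r4:Add1,r5:2
c21: - | r0:Mul1,r1:-2,r2:-4,r3:8,r4:Add1,r5:2
c22: CDB Add1=0 | r0:Mul1,r1:-2,r2:-4,r3:8,r4:0,r5:2
c23: - | r0:Mul1,r1:-2,r2:-4,r3:8,r4:0,r5:2
c24: - | r0:Mul1,r1:-2,r2:-4,r3:8,r4:0,r5:2
c25: - | r0:Mul1,r1:-2,r2:-4,r3:8,r4:0,r5:2
c26: - | r0:Mul1,r1:-2,r2:-4,r3:8,r4:0,r5:2
c27: CDB Mul1=0 | r0:0,r1:-2,r2:-4,r3:8,r4:0,r5:2

STATUS = VALUE 0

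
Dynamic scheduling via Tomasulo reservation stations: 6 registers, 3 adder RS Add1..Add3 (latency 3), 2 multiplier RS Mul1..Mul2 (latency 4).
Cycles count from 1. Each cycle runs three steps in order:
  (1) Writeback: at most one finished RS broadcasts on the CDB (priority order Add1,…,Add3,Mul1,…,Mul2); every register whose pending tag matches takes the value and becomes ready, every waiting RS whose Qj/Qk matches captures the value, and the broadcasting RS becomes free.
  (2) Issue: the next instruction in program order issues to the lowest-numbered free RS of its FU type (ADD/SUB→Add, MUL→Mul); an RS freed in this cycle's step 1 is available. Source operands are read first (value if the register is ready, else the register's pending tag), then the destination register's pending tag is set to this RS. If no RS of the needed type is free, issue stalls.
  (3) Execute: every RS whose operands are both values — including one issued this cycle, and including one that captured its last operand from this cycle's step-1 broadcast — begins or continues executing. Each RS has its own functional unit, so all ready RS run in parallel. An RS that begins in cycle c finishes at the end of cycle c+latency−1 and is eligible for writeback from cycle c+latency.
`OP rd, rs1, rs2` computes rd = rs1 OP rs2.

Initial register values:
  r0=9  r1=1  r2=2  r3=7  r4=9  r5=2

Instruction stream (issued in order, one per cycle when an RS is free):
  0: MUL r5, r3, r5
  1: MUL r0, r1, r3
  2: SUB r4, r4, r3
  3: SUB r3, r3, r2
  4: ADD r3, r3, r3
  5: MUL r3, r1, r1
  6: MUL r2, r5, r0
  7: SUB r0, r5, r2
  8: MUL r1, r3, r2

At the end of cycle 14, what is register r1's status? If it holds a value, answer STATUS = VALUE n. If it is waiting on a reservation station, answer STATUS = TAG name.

cycle 1: issue MUL r5<-Mul1 // r0:9,r1:1,r2:2,r3:7,r4:9,r5:Mul1
cycle 2: issue MUL r0<-Mul2 // r0:Mul2,r1:1,r2:2,r3:7,r4:9,r5:Mul1
cycle 3: issue SUB r4<-Add1 // r0:Mul2,r1:1,r2:2,r3:7,r4:Add1,r5:Mul1
cycle 4: issue SUB r3<-Add2 // r0:Mul2,r1:1,r2:2,r3:Add2,r4:Add1,r5:Mul1
cycle 5: CDB Mul1=14; issue ADD r3<-Add3 // r0:Mul2,r1:1,r2:2,r3:Add3,r4:Add1,r5:14
cycle 6: CDB Add1=2; issue MUL r3<-Mul1 // r0:Mul2,r1:1,r2:2,r3:Mul1,r4:2,r5:14
cycle 7: CDB Add2=5; stall // r0:Mul2,r1:1,r2:2,r3:Mul1,r4:2,r5:14
cycle 8: CDB Mul2=7; issue MUL r2<-Mul2 // r0:7,r1:1,r2:Mul2,r3:Mul1,r4:2,r5:14
cycle 9: issue SUB r0<-Add1 // r0:Add1,r1:1,r2:Mul2,r3:Mul1,r4:2,r5:14
cycle 10: CDB Add3=10; stall // r0:Add1,r1:1,r2:Mul2,r3:Mul1,r4:2,r5:14
cycle 11: CDB Mul1=1; issue MUL r1<-Mul1 // r0:Add1,r1:Mul1,r2:Mul2,r3:1,r4:2,r5:14
cycle 12: CDB Mul2=98 // r0:Add1,r1:Mul1,r2:98,r3:1,r4:2,r5:14
cycle 13: - // r0:Add1,r1:Mul1,r2:98,r3:1,r4:2,r5:14
cycle 14: - // r0:Add1,r1:Mul1,r2:98,r3:1,r4:2,r5:14

STATUS = TAG Mul1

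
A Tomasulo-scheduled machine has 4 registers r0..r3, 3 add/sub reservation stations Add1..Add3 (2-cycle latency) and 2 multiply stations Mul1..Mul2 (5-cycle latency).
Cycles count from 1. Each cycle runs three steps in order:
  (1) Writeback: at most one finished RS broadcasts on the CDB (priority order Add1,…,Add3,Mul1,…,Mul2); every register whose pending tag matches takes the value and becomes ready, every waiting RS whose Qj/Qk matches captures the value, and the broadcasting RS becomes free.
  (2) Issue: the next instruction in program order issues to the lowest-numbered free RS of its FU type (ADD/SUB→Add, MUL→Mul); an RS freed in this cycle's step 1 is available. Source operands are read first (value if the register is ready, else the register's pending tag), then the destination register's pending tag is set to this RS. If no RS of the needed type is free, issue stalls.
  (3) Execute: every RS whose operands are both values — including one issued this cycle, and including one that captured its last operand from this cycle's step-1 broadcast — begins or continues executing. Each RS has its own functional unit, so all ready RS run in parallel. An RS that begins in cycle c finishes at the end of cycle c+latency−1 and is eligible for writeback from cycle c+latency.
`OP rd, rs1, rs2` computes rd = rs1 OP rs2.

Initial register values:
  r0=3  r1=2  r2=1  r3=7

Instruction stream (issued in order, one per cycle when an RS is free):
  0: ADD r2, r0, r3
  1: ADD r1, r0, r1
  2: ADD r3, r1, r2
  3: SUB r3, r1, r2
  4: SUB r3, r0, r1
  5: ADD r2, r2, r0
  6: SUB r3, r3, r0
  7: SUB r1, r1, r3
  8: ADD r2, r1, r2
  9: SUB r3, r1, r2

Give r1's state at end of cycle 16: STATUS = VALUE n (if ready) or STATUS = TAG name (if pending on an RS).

STATUS = VALUE 10

c1: issue ADD r2<-Add1 | r0:3,r1:2,r2:Add1,r3:7
c2: issue ADD r1<-Add2 | r0:3,r1:Add2,r2:Add1,r3:7
c3: CDB Add1=10; issue ADD r3<-Add1 | r0:3,r1:Add2,r2:10,r3:Add1
c4: CDB Add2=5; issue SUB r3<-Add2 | r0:3,r1:5,r2:10,r3:Add2
c5: issue SUB r3<-Add3 | r0:3,r1:5,r2:10,r3:Add3
c6: CDB Add1=15; issue ADD r2<-Add1 | r0:3,r1:5,r2:Add1,r3:Add3
c7: CDB Add2=-5; issue SUB r3<-Add2 | r0:3,r1:5,r2:Add1,r3:Add2
c8: CDB Add1=13; issue SUB r1<-Add1 | r0:3,r1:Add1,r2:13,r3:Add2
c9: CDB Add3=-2; issue ADD r2<-Add3 | r0:3,r1:Add1,r2:Add3,r3:Add2
c10: stall | r0:3,r1:Add1,r2:Add3,r3:Add2
c11: CDB Add2=-5; issue SUB r3<-Add2 | r0:3,r1:Add1,r2:Add3,r3:Add2
c12: - | r0:3,r1:Add1,r2:Add3,r3:Add2
c13: CDB Add1=10 | r0:3,r1:10,r2:Add3,r3:Add2
c14: - | r0:3,r1:10,r2:Add3,r3:Add2
c15: CDB Add3=23 | r0:3,r1:10,r2:23,r3:Add2
c16: - | r0:3,r1:10,r2:23,r3:Add2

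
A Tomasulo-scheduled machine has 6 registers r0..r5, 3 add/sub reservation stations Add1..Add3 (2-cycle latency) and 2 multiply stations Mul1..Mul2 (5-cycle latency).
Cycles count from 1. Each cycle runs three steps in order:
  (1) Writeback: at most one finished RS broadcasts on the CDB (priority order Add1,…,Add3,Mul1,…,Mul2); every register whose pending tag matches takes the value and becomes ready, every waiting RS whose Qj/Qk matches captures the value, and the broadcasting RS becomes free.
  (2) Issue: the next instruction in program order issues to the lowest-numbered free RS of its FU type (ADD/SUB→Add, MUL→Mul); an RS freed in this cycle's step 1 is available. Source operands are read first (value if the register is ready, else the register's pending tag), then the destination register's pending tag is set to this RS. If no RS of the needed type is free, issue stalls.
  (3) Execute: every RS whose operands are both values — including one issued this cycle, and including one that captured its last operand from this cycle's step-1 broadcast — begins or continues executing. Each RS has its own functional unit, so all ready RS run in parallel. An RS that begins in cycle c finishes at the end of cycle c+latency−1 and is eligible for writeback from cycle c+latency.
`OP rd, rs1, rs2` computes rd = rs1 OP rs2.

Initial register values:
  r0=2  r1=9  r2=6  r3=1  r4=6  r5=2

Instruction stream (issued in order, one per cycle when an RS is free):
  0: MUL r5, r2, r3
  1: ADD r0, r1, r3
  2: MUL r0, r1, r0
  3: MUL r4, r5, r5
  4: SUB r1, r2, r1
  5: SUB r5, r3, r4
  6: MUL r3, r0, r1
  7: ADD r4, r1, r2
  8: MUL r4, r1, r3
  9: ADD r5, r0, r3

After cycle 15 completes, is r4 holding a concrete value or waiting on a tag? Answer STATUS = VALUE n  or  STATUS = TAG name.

STATUS = TAG Mul1

cycle 1: issue MUL r5<-Mul1 // r0:2,r1:9,r2:6,r3:1,r4:6,r5:Mul1
cycle 2: issue ADD r0<-Add1 // r0:Add1,r1:9,r2:6,r3:1,r4:6,r5:Mul1
cycle 3: issue MUL r0<-Mul2 // r0:Mul2,r1:9,r2:6,r3:1,r4:6,r5:Mul1
cycle 4: CDB Add1=10; stall // r0:Mul2,r1:9,r2:6,r3:1,r4:6,r5:Mul1
cycle 5: stall // r0:Mul2,r1:9,r2:6,r3:1,r4:6,r5:Mul1
cycle 6: CDB Mul1=6; issue MUL r4<-Mul1 // r0:Mul2,r1:9,r2:6,r3:1,r4:Mul1,r5:6
cycle 7: issue SUB r1<-Add1 // r0:Mul2,r1:Add1,r2:6,r3:1,r4:Mul1,r5:6
cycle 8: issue SUB r5<-Add2 // r0:Mul2,r1:Add1,r2:6,r3:1,r4:Mul1,r5:Add2
cycle 9: CDB Add1=-3; stall // r0:Mul2,r1:-3,r2:6,r3:1,r4:Mul1,r5:Add2
cycle 10: CDB Mul2=90; issue MUL r3<-Mul2 // r0:90,r1:-3,r2:6,r3:Mul2,r4:Mul1,r5:Add2
cycle 11: CDB Mul1=36; issue ADD r4<-Add1 // r0:90,r1:-3,r2:6,r3:Mul2,r4:Add1,r5:Add2
cycle 12: issue MUL r4<-Mul1 // r0:90,r1:-3,r2:6,r3:Mul2,r4:Mul1,r5:Add2
cycle 13: CDB Add1=3; issue ADD r5<-Add1 // r0:90,r1:-3,r2:6,r3:Mul2,r4:Mul1,r5:Add1
cycle 14: CDB Add2=-35 // r0:90,r1:-3,r2:6,r3:Mul2,r4:Mul1,r5:Add1
cycle 15: CDB Mul2=-270 // r0:90,r1:-3,r2:6,r3:-270,r4:Mul1,r5:Add1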